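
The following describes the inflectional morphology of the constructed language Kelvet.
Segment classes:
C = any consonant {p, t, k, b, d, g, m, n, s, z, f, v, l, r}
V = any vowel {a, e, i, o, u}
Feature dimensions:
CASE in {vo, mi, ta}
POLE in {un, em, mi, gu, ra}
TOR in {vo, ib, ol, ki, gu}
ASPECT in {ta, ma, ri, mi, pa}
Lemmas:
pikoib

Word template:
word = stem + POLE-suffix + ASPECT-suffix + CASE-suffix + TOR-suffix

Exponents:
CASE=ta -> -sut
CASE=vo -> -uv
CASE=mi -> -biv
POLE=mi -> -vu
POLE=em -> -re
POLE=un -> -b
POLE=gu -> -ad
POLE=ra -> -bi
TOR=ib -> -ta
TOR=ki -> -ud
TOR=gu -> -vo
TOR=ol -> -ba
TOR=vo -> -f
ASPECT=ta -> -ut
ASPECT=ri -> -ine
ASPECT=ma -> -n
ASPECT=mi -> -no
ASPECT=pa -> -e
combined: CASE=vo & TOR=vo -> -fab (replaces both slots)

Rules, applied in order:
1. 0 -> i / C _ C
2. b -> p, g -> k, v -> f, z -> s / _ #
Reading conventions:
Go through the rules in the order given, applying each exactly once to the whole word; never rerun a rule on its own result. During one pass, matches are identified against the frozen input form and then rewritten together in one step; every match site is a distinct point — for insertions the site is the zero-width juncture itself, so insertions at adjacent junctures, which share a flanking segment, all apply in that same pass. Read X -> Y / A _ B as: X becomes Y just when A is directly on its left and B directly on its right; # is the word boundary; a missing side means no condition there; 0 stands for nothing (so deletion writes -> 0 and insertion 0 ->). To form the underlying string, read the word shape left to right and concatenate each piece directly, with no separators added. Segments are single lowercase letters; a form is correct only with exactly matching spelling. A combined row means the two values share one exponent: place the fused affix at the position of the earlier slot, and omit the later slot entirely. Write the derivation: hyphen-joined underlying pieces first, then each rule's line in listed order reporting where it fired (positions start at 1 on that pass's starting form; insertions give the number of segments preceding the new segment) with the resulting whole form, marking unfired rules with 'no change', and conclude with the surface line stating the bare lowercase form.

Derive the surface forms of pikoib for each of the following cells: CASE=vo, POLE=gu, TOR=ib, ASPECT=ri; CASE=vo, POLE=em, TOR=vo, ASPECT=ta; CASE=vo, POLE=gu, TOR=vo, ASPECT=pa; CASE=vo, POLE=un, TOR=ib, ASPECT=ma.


cell CASE=vo, POLE=gu, TOR=ib, ASPECT=ri:
underlying: pikoib-ad-ine-uv-ta
1. 0 -> i / C _ C: inserts after position(s) 13: pikoibadineuvita
2. b -> p, g -> k, v -> f, z -> s / _ #: no change
surface: pikoibadineuvita

cell CASE=vo, POLE=em, TOR=vo, ASPECT=ta:
underlying: pikoib-re-ut-fab
1. 0 -> i / C _ C: inserts after position(s) 6, 10: pikoibireutifab
2. b -> p, g -> k, v -> f, z -> s / _ #: fires at position(s) 15: pikoibireutifap
surface: pikoibireutifap

cell CASE=vo, POLE=gu, TOR=vo, ASPECT=pa:
underlying: pikoib-ad-e-fab
1. 0 -> i / C _ C: no change
2. b -> p, g -> k, v -> f, z -> s / _ #: fires at position(s) 12: pikoibadefap
surface: pikoibadefap

cell CASE=vo, POLE=un, TOR=ib, ASPECT=ma:
underlying: pikoib-b-n-uv-ta
1. 0 -> i / C _ C: inserts after position(s) 6, 7, 10: pikoibibinuvita
2. b -> p, g -> k, v -> f, z -> s / _ #: no change
surface: pikoibibinuvita


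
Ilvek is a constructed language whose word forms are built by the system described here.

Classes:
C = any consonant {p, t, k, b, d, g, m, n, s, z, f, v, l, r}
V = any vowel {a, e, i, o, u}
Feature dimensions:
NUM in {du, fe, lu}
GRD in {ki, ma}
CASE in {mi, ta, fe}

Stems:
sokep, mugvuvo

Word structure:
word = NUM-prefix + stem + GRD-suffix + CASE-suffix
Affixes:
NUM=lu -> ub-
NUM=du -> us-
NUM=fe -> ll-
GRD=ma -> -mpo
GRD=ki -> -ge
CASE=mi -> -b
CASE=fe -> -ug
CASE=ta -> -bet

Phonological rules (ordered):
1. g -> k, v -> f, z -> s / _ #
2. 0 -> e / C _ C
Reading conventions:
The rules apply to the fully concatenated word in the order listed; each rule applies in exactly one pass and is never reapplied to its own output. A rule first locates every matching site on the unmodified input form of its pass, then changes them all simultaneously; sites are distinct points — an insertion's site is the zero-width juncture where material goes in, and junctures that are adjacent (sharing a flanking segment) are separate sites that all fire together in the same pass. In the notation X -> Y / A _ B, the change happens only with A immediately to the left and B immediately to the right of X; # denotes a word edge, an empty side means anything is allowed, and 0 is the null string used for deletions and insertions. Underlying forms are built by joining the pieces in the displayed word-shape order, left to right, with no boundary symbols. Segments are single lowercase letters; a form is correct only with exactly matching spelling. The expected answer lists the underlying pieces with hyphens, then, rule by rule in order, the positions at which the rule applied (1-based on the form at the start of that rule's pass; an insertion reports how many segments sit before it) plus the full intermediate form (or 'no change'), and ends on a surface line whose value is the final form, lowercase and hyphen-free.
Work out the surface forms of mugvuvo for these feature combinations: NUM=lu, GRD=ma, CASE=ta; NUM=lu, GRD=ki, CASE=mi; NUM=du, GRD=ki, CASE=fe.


cell NUM=lu, GRD=ma, CASE=ta:
underlying: ub-mugvuvo-mpo-bet
1. g -> k, v -> f, z -> s / _ #: no change
2. 0 -> e / C _ C: inserts after position(s) 2, 5, 10: ubemugevuvomepobet
surface: ubemugevuvomepobet

cell NUM=lu, GRD=ki, CASE=mi:
underlying: ub-mugvuvo-ge-b
1. g -> k, v -> f, z -> s / _ #: no change
2. 0 -> e / C _ C: inserts after position(s) 2, 5: ubemugevuvogeb
surface: ubemugevuvogeb

cell NUM=du, GRD=ki, CASE=fe:
underlying: us-mugvuvo-ge-ug
1. g -> k, v -> f, z -> s / _ #: fires at position(s) 13: usmugvuvogeuk
2. 0 -> e / C _ C: inserts after position(s) 2, 5: usemugevuvogeuk
surface: usemugevuvogeuk


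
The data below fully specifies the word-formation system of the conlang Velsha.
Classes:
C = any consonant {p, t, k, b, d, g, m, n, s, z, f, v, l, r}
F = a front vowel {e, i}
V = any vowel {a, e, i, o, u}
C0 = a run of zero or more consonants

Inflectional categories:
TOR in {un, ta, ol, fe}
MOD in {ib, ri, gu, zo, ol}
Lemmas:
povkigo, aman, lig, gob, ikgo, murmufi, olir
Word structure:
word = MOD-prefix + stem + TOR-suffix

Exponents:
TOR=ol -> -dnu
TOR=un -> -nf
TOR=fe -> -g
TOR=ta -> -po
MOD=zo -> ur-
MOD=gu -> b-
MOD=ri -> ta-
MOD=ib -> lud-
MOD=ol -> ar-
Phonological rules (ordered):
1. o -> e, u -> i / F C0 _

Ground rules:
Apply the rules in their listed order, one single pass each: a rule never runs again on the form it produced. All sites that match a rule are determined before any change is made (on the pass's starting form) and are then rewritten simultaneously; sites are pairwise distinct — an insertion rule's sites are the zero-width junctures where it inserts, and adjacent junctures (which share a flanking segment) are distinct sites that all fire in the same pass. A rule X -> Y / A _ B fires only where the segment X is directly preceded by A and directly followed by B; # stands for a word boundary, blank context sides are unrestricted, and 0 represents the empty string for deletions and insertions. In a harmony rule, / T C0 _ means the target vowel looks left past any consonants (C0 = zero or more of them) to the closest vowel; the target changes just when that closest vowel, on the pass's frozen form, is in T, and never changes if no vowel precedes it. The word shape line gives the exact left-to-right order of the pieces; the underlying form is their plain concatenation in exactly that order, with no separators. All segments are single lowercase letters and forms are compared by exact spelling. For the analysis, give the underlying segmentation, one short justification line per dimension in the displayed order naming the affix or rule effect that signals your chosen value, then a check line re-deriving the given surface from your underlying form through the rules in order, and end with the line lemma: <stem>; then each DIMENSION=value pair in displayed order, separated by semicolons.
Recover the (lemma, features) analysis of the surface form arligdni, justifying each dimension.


underlying: ar-lig-dnu
TOR=ol - signalled by the affix -dnu
MOD=ol - signalled by the affix ar-
check: arligdnu -> arligdni
lemma: lig; TOR=ol; MOD=ol


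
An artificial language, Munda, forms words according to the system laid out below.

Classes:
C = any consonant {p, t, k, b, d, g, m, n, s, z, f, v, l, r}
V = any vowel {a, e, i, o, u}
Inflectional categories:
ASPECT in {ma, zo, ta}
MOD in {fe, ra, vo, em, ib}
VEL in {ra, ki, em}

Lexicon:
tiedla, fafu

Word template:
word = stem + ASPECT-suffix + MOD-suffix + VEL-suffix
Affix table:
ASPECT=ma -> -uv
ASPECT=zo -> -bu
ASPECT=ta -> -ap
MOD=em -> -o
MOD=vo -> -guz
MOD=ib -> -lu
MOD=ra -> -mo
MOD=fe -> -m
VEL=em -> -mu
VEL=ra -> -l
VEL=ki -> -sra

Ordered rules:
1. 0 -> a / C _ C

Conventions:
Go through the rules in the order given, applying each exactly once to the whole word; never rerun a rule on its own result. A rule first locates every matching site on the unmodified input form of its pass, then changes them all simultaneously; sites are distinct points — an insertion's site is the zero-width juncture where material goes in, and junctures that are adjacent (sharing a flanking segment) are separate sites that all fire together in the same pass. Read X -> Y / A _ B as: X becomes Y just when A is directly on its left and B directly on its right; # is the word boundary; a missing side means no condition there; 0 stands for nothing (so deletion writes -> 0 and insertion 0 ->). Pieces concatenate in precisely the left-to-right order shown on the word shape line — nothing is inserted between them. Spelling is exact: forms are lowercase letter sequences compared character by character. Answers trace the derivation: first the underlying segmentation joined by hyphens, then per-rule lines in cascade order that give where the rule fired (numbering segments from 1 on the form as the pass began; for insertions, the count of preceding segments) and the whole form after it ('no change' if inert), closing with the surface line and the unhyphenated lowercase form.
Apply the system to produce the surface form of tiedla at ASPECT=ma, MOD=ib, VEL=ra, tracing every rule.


underlying: tiedla-uv-lu-l
1. 0 -> a / C _ C: inserts after position(s) 4, 8: tiedalauvalul
surface: tiedalauvalul


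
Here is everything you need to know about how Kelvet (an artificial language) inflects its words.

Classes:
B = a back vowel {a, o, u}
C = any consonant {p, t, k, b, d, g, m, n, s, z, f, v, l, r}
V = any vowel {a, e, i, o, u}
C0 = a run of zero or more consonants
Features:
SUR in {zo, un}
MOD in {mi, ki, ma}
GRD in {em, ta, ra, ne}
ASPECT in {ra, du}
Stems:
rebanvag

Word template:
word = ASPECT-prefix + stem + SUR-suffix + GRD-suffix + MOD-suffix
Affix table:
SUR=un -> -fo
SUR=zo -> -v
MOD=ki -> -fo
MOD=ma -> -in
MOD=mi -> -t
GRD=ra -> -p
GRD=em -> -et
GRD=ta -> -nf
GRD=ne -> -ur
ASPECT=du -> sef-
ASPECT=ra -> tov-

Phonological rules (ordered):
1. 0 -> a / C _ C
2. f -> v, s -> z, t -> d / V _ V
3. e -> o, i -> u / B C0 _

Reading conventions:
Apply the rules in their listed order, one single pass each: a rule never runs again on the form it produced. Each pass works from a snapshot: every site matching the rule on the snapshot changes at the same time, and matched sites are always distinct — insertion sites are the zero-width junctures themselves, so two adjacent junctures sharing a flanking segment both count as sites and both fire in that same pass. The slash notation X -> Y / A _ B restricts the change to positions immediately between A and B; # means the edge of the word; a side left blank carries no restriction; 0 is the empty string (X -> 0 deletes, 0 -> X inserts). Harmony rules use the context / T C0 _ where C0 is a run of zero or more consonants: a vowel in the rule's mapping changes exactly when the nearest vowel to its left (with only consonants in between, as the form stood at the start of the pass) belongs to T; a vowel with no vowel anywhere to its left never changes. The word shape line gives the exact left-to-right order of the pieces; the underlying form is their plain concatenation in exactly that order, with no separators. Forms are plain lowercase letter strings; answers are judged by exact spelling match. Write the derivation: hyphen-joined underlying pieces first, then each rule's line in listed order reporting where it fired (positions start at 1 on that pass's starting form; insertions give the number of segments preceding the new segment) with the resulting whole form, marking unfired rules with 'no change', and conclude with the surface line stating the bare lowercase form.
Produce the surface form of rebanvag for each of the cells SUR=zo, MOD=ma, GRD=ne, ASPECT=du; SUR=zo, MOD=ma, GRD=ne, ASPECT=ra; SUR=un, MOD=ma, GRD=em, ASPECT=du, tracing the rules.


cell SUR=zo, MOD=ma, GRD=ne, ASPECT=du:
underlying: sef-rebanvag-v-ur-in
1. 0 -> a / C _ C: inserts after position(s) 3, 8, 11: sefarebanavagavurin
2. f -> v, s -> z, t -> d / V _ V: fires at position(s) 3: sevarebanavagavurin
3. e -> o, i -> u / B C0 _: fires at position(s) 6, 18: sevarobanavagavurun
surface: sevarobanavagavurun

cell SUR=zo, MOD=ma, GRD=ne, ASPECT=ra:
underlying: tov-rebanvag-v-ur-in
1. 0 -> a / C _ C: inserts after position(s) 3, 8, 11: tovarebanavagavurin
2. f -> v, s -> z, t -> d / V _ V: no change
3. e -> o, i -> u / B C0 _: fires at position(s) 6, 18: tovarobanavagavurun
surface: tovarobanavagavurun

cell SUR=un, MOD=ma, GRD=em, ASPECT=du:
underlying: sef-rebanvag-fo-et-in
1. 0 -> a / C _ C: inserts after position(s) 3, 8, 11: sefarebanavagafoetin
2. f -> v, s -> z, t -> d / V _ V: fires at position(s) 3, 15, 18: sevarebanavagavoedin
3. e -> o, i -> u / B C0 _: fires at position(s) 6, 17: sevarobanavagavoodin
surface: sevarobanavagavoodin


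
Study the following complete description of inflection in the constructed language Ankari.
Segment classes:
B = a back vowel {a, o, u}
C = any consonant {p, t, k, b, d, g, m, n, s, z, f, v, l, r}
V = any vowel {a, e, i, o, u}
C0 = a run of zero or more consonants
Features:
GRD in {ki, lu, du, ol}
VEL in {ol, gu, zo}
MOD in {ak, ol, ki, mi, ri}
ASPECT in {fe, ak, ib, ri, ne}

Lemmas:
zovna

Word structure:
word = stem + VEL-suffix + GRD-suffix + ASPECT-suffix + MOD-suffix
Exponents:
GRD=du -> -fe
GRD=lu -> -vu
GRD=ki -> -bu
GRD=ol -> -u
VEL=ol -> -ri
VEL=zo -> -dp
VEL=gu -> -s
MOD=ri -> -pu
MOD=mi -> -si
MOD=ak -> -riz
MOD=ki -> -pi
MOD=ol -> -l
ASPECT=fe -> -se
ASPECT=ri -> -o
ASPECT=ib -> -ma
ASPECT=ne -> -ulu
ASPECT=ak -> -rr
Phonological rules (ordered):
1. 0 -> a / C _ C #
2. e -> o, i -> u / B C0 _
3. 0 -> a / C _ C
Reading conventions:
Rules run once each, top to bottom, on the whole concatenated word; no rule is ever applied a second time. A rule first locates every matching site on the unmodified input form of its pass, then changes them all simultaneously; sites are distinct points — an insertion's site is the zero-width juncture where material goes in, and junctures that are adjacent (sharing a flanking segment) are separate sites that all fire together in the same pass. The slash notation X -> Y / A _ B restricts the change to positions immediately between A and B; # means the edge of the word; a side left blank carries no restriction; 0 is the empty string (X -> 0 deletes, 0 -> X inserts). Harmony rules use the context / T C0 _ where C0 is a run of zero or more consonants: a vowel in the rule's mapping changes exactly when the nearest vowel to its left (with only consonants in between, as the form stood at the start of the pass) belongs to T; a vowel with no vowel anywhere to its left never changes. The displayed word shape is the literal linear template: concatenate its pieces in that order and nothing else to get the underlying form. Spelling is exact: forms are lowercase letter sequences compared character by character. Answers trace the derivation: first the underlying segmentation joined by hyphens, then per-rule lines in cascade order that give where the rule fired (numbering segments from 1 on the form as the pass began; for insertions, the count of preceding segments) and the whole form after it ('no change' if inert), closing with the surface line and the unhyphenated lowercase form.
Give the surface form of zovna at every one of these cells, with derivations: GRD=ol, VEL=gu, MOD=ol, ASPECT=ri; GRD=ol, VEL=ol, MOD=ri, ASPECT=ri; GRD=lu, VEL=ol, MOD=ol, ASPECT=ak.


cell GRD=ol, VEL=gu, MOD=ol, ASPECT=ri:
underlying: zovna-s-u-o-l
1. 0 -> a / C _ C #: no change
2. e -> o, i -> u / B C0 _: no change
3. 0 -> a / C _ C: inserts after position(s) 3: zovanasuol
surface: zovanasuol

cell GRD=ol, VEL=ol, MOD=ri, ASPECT=ri:
underlying: zovna-ri-u-o-pu
1. 0 -> a / C _ C #: no change
2. e -> o, i -> u / B C0 _: fires at position(s) 7: zovnaruuopu
3. 0 -> a / C _ C: inserts after position(s) 3: zovanaruuopu
surface: zovanaruuopu

cell GRD=lu, VEL=ol, MOD=ol, ASPECT=ak:
underlying: zovna-ri-vu-rr-l
1. 0 -> a / C _ C #: inserts after position(s) 11: zovnarivurral
2. e -> o, i -> u / B C0 _: fires at position(s) 7: zovnaruvurral
3. 0 -> a / C _ C: inserts after position(s) 3, 10: zovanaruvuraral
surface: zovanaruvuraral


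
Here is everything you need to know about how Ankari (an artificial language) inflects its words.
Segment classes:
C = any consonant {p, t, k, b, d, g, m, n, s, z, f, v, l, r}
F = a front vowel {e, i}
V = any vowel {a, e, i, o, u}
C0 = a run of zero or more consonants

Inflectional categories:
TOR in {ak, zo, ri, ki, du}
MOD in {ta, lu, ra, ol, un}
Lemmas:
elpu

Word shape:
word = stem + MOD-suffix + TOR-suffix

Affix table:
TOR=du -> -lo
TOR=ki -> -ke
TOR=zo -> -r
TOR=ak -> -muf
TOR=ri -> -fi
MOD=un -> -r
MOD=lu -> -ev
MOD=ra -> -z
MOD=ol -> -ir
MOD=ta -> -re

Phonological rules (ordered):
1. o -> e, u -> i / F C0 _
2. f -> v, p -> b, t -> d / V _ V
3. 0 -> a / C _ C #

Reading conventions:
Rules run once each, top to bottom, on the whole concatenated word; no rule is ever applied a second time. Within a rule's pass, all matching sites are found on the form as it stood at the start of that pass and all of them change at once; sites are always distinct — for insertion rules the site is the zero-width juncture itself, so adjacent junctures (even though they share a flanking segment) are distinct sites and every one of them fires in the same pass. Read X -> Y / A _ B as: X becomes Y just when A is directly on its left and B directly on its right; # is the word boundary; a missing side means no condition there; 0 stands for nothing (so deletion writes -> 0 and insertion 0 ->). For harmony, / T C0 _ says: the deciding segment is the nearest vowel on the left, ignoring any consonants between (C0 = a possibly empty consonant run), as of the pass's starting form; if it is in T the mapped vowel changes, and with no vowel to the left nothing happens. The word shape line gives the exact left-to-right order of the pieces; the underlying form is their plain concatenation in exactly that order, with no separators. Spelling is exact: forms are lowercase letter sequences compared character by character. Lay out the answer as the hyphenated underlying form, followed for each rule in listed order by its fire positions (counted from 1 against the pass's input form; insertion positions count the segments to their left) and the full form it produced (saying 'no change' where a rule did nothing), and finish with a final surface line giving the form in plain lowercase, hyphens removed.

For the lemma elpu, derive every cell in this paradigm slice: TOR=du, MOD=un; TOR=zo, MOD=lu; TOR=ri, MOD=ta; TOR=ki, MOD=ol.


cell TOR=du, MOD=un:
underlying: elpu-r-lo
1. o -> e, u -> i / F C0 _: fires at position(s) 4: elpirlo
2. f -> v, p -> b, t -> d / V _ V: no change
3. 0 -> a / C _ C #: no change
surface: elpirlo

cell TOR=zo, MOD=lu:
underlying: elpu-ev-r
1. o -> e, u -> i / F C0 _: fires at position(s) 4: elpievr
2. f -> v, p -> b, t -> d / V _ V: no change
3. 0 -> a / C _ C #: inserts after position(s) 6: elpievar
surface: elpievar

cell TOR=ri, MOD=ta:
underlying: elpu-re-fi
1. o -> e, u -> i / F C0 _: fires at position(s) 4: elpirefi
2. f -> v, p -> b, t -> d / V _ V: fires at position(s) 7: elpirevi
3. 0 -> a / C _ C #: no change
surface: elpirevi

cell TOR=ki, MOD=ol:
underlying: elpu-ir-ke
1. o -> e, u -> i / F C0 _: fires at position(s) 4: elpiirke
2. f -> v, p -> b, t -> d / V _ V: no change
3. 0 -> a / C _ C #: no change
surface: elpiirke


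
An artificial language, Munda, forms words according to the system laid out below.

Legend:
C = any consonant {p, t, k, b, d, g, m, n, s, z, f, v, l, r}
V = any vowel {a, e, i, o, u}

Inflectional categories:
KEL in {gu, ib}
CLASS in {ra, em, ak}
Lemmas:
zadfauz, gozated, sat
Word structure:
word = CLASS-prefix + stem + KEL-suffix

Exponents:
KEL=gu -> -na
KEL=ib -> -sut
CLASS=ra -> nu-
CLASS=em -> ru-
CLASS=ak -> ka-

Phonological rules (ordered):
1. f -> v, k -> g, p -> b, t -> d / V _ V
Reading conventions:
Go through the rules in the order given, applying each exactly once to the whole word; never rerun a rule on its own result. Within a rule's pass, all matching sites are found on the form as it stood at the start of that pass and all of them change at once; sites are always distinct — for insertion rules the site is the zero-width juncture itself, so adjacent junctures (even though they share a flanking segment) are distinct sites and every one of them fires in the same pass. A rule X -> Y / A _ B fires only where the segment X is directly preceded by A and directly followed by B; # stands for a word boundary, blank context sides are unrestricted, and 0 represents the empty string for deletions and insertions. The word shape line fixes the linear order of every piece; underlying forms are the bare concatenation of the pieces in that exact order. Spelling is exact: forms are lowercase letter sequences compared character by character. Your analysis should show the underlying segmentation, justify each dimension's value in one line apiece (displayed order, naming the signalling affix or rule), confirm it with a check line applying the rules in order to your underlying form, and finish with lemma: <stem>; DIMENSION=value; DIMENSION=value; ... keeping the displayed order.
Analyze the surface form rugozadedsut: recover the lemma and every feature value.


underlying: ru-gozated-sut
KEL=ib - signalled by the affix -sut
CLASS=em - signalled by the affix ru-
check: rugozatedsut -> rugozadedsut
lemma: gozated; KEL=ib; CLASS=em


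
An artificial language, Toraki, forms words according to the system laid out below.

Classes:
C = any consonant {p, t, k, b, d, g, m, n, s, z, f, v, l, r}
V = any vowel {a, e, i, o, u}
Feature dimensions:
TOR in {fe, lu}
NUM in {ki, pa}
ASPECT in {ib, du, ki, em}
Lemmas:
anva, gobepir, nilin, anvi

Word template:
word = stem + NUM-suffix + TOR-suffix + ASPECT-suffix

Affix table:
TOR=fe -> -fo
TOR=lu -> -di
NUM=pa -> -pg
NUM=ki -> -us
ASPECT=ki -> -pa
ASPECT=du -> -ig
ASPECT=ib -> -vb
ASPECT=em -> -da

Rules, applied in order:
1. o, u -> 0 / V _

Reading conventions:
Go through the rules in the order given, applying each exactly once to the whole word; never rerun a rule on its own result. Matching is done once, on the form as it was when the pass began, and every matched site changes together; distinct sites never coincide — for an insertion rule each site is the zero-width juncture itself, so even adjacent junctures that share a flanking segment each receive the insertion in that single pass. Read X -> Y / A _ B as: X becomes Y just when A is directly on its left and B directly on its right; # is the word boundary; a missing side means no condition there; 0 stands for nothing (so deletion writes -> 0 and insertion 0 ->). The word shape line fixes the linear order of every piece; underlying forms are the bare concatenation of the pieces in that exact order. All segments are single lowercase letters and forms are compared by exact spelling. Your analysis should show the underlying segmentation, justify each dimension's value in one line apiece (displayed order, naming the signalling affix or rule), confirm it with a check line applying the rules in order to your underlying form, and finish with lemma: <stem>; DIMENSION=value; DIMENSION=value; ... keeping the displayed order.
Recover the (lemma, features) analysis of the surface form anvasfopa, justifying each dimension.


underlying: anva-us-fo-pa
TOR=fe - signalled by the affix -fo
NUM=ki - signalled by the affix -us
ASPECT=ki - signalled by the affix -pa
check: anvausfopa -> anvasfopa
lemma: anva; TOR=fe; NUM=ki; ASPECT=ki


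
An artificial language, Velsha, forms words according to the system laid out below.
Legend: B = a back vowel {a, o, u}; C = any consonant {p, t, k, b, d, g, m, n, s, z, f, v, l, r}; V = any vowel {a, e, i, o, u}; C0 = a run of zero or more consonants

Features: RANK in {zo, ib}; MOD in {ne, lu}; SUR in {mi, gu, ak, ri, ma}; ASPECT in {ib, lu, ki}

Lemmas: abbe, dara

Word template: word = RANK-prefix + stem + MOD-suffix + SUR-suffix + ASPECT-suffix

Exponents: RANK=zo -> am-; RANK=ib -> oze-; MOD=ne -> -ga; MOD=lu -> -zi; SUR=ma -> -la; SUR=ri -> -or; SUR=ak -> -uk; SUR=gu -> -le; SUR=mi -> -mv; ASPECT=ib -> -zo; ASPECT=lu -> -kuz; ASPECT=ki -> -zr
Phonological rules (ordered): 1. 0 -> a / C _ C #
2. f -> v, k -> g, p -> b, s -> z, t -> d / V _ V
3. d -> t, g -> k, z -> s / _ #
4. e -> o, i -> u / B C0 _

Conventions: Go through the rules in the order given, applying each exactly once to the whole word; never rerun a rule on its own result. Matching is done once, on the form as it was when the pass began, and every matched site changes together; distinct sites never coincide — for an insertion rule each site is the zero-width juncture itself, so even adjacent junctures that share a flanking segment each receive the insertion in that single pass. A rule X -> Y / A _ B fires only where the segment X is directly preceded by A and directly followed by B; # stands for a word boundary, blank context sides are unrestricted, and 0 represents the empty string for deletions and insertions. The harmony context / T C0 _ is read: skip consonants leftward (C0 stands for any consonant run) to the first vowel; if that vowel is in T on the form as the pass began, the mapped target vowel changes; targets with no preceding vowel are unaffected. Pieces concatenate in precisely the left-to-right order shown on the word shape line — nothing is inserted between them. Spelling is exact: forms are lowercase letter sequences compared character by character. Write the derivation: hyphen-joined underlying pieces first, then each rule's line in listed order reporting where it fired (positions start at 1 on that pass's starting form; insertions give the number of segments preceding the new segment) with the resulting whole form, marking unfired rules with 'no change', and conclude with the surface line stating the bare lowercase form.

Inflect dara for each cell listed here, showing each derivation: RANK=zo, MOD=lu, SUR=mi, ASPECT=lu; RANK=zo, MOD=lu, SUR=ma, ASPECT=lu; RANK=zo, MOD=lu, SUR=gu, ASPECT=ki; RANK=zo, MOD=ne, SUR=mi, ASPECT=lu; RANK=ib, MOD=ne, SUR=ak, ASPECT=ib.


cell RANK=zo, MOD=lu, SUR=mi, ASPECT=lu:
underlying: am-dara-zi-mv-kuz
1. 0 -> a / C _ C #: no change
2. f -> v, k -> g, p -> b, s -> z, t -> d / V _ V: no change
3. d -> t, g -> k, z -> s / _ #: fires at position(s) 13: amdarazimvkus
4. e -> o, i -> u / B C0 _: fires at position(s) 8: amdarazumvkus
surface: amdarazumvkus

cell RANK=zo, MOD=lu, SUR=ma, ASPECT=lu:
underlying: am-dara-zi-la-kuz
1. 0 -> a / C _ C #: no change
2. f -> v, k -> g, p -> b, s -> z, t -> d / V _ V: fires at position(s) 11: amdarazilaguz
3. d -> t, g -> k, z -> s / _ #: fires at position(s) 13: amdarazilagus
4. e -> o, i -> u / B C0 _: fires at position(s) 8: amdarazulagus
surface: amdarazulagus

cell RANK=zo, MOD=lu, SUR=gu, ASPECT=ki:
underlying: am-dara-zi-le-zr
1. 0 -> a / C _ C #: inserts after position(s) 11: amdarazilezar
2. f -> v, k -> g, p -> b, s -> z, t -> d / V _ V: no change
3. d -> t, g -> k, z -> s / _ #: no change
4. e -> o, i -> u / B C0 _: fires at position(s) 8: amdarazulezar
surface: amdarazulezar

cell RANK=zo, MOD=ne, SUR=mi, ASPECT=lu:
underlying: am-dara-ga-mv-kuz
1. 0 -> a / C _ C #: no change
2. f -> v, k -> g, p -> b, s -> z, t -> d / V _ V: no change
3. d -> t, g -> k, z -> s / _ #: fires at position(s) 13: amdaragamvkus
4. e -> o, i -> u / B C0 _: no change
surface: amdaragamvkus

cell RANK=ib, MOD=ne, SUR=ak, ASPECT=ib:
underlying: oze-dara-ga-uk-zo
1. 0 -> a / C _ C #: no change
2. f -> v, k -> g, p -> b, s -> z, t -> d / V _ V: no change
3. d -> t, g -> k, z -> s / _ #: no change
4. e -> o, i -> u / B C0 _: fires at position(s) 3: ozodaragaukzo
surface: ozodaragaukzo


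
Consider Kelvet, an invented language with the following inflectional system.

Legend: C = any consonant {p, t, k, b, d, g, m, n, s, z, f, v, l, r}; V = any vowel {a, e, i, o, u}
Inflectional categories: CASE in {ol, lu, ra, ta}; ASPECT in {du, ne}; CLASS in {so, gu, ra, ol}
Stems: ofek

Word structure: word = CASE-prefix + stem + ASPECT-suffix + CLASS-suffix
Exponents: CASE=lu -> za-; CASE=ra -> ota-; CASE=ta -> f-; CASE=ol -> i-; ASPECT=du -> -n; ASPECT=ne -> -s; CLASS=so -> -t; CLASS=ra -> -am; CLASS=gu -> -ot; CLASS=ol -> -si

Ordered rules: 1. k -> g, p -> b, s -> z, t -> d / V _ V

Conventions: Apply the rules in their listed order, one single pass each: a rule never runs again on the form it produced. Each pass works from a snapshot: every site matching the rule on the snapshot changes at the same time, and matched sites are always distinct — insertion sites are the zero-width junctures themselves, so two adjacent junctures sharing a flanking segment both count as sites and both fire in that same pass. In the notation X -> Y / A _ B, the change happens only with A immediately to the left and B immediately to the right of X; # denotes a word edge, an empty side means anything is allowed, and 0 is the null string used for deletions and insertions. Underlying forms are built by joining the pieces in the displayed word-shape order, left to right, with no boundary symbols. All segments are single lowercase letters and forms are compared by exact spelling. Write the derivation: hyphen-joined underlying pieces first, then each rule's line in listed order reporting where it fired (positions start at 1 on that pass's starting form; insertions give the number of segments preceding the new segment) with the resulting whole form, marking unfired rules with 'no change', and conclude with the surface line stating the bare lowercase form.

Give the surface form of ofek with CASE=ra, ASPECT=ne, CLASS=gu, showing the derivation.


underlying: ota-ofek-s-ot
1. k -> g, p -> b, s -> z, t -> d / V _ V: fires at position(s) 2: odaofeksot
surface: odaofeksot


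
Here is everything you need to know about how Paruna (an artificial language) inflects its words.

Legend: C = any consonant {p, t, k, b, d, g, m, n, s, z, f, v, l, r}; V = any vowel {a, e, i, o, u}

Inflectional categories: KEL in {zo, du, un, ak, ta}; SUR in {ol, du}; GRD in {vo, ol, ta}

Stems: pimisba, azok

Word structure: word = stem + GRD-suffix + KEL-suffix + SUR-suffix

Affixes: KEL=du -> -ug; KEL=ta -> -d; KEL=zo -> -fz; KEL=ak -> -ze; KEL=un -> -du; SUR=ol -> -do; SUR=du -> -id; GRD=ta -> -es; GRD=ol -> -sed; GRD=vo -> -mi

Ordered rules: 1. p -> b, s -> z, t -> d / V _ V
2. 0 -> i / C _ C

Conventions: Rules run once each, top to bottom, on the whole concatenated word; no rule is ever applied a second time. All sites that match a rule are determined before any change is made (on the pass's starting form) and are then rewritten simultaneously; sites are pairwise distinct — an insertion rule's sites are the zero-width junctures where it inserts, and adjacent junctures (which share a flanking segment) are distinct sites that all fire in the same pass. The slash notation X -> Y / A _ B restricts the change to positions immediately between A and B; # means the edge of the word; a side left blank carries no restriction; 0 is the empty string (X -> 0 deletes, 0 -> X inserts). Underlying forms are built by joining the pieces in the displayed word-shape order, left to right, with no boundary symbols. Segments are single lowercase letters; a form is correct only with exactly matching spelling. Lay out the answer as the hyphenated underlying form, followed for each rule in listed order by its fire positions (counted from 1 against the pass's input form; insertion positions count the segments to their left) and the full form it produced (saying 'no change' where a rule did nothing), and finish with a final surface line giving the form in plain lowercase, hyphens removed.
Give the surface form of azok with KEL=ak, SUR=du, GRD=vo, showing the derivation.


underlying: azok-mi-ze-id
1. p -> b, s -> z, t -> d / V _ V: no change
2. 0 -> i / C _ C: inserts after position(s) 4: azokimizeid
surface: azokimizeid


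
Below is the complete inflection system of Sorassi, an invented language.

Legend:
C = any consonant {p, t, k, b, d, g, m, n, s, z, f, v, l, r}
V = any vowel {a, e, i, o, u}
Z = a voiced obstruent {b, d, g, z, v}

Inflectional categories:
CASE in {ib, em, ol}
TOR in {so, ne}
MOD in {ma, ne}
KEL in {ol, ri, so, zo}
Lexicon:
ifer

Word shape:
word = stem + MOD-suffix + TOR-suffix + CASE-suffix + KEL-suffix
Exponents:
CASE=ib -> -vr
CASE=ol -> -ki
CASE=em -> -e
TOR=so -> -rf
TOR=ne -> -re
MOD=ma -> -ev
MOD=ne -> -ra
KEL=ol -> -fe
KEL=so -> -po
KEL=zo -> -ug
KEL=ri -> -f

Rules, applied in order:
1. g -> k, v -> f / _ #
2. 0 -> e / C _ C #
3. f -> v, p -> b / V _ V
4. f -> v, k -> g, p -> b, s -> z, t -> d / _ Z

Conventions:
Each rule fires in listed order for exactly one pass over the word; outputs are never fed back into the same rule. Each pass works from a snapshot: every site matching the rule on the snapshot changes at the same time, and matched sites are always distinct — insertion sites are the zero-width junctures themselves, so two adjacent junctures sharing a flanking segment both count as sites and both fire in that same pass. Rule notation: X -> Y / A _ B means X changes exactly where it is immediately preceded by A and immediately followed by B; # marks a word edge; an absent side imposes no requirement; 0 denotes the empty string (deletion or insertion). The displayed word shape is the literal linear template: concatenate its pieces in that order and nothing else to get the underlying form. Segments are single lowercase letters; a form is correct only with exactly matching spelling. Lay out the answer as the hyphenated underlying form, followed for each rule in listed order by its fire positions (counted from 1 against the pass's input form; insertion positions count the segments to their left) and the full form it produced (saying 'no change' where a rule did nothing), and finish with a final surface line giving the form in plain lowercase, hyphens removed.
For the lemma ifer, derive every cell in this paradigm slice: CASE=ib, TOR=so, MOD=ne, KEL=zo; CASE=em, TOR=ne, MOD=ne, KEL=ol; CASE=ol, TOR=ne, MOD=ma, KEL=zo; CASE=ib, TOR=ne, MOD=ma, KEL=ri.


cell CASE=ib, TOR=so, MOD=ne, KEL=zo:
underlying: ifer-ra-rf-vr-ug
1. g -> k, v -> f / _ #: fires at position(s) 12: iferrarfvruk
2. 0 -> e / C _ C #: no change
3. f -> v, p -> b / V _ V: fires at position(s) 2: iverrarfvruk
4. f -> v, k -> g, p -> b, s -> z, t -> d / _ Z: fires at position(s) 8: iverrarvvruk
surface: iverrarvvruk

cell CASE=em, TOR=ne, MOD=ne, KEL=ol:
underlying: ifer-ra-re-e-fe
1. g -> k, v -> f / _ #: no change
2. 0 -> e / C _ C #: no change
3. f -> v, p -> b / V _ V: fires at position(s) 2, 10: iverrareeve
4. f -> v, k -> g, p -> b, s -> z, t -> d / _ Z: no change
surface: iverrareeve

cell CASE=ol, TOR=ne, MOD=ma, KEL=zo:
underlying: ifer-ev-re-ki-ug
1. g -> k, v -> f / _ #: fires at position(s) 12: iferevrekiuk
2. 0 -> e / C _ C #: no change
3. f -> v, p -> b / V _ V: fires at position(s) 2: iverevrekiuk
4. f -> v, k -> g, p -> b, s -> z, t -> d / _ Z: no change
surface: iverevrekiuk

cell CASE=ib, TOR=ne, MOD=ma, KEL=ri:
underlying: ifer-ev-re-vr-f
1. g -> k, v -> f / _ #: no change
2. 0 -> e / C _ C #: inserts after position(s) 10: iferevrevref
3. f -> v, p -> b / V _ V: fires at position(s) 2: iverevrevref
4. f -> v, k -> g, p -> b, s -> z, t -> d / _ Z: no change
surface: iverevrevref


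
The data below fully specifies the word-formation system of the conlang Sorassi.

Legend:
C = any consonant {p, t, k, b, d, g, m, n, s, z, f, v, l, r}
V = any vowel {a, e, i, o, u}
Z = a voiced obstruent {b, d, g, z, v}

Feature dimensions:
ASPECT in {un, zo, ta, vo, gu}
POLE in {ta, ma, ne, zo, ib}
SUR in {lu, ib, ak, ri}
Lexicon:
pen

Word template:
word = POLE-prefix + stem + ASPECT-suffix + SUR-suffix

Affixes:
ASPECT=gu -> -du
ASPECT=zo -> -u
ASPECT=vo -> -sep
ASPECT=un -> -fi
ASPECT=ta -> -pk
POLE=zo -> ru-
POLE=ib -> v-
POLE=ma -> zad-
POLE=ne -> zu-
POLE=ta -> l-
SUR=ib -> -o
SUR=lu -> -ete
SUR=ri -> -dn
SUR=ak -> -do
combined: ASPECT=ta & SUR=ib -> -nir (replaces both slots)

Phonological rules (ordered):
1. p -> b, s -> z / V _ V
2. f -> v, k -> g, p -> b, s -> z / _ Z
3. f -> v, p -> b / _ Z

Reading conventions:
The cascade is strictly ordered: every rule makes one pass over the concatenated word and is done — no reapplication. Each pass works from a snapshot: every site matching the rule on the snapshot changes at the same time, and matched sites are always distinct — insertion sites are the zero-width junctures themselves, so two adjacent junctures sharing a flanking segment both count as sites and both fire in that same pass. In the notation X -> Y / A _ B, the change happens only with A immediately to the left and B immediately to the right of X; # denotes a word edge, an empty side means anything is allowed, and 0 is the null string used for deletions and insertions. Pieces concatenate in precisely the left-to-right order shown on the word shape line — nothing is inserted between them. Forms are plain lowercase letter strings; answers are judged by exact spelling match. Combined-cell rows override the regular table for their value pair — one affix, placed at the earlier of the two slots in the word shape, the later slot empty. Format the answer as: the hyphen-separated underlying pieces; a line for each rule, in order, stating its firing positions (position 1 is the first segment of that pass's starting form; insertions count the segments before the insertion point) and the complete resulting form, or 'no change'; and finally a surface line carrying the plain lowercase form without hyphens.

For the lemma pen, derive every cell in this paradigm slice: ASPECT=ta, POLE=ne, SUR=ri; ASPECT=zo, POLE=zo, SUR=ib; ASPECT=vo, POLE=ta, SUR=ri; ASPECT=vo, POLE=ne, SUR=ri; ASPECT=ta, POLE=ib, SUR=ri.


cell ASPECT=ta, POLE=ne, SUR=ri:
underlying: zu-pen-pk-dn
1. p -> b, s -> z / V _ V: fires at position(s) 3: zubenpkdn
2. f -> v, k -> g, p -> b, s -> z / _ Z: fires at position(s) 7: zubenpgdn
3. f -> v, p -> b / _ Z: fires at position(s) 6: zubenbgdn
surface: zubenbgdn

cell ASPECT=zo, POLE=zo, SUR=ib:
underlying: ru-pen-u-o
1. p -> b, s -> z / V _ V: fires at position(s) 3: rubenuo
2. f -> v, k -> g, p -> b, s -> z / _ Z: no change
3. f -> v, p -> b / _ Z: no change
surface: rubenuo

cell ASPECT=vo, POLE=ta, SUR=ri:
underlying: l-pen-sep-dn
1. p -> b, s -> z / V _ V: no change
2. f -> v, k -> g, p -> b, s -> z / _ Z: fires at position(s) 7: lpensebdn
3. f -> v, p -> b / _ Z: no change
surface: lpensebdn

cell ASPECT=vo, POLE=ne, SUR=ri:
underlying: zu-pen-sep-dn
1. p -> b, s -> z / V _ V: fires at position(s) 3: zubensepdn
2. f -> v, k -> g, p -> b, s -> z / _ Z: fires at position(s) 8: zubensebdn
3. f -> v, p -> b / _ Z: no change
surface: zubensebdn

cell ASPECT=ta, POLE=ib, SUR=ri:
underlying: v-pen-pk-dn
1. p -> b, s -> z / V _ V: no change
2. f -> v, k -> g, p -> b, s -> z / _ Z: fires at position(s) 6: vpenpgdn
3. f -> v, p -> b / _ Z: fires at position(s) 5: vpenbgdn
surface: vpenbgdn


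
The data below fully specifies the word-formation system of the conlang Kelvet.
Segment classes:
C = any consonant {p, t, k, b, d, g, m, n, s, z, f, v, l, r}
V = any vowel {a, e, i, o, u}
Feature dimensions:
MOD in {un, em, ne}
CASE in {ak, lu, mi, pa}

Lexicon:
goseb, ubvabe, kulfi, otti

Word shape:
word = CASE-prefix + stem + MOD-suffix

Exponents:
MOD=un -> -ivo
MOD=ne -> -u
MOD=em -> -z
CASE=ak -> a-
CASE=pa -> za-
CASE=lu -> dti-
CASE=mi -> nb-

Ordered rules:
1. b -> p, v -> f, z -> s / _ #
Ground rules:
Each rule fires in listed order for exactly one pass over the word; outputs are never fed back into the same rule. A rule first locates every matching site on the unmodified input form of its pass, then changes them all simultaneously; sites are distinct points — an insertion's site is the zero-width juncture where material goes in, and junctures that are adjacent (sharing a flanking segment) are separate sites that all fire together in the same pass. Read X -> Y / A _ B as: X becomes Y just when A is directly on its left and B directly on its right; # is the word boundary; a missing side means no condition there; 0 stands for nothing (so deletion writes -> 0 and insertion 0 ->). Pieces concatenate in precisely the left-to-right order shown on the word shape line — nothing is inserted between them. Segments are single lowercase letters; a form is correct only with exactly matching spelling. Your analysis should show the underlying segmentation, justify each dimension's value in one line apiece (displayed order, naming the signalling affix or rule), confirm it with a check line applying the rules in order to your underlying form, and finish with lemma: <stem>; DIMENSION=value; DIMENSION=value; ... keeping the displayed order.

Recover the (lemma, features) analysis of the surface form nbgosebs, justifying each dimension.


underlying: nb-goseb-z
MOD=em - signalled by the affix -z
CASE=mi - signalled by the affix nb-
check: nbgosebz -> nbgosebs
lemma: goseb; MOD=em; CASE=mi
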